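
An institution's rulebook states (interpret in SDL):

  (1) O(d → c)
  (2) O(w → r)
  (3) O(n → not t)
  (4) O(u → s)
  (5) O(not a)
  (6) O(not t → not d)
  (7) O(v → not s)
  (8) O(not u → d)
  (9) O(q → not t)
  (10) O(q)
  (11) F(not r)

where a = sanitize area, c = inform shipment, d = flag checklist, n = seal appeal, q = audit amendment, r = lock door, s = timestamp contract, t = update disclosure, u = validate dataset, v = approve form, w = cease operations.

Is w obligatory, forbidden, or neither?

Premise 2 is O(w → r); even if O(r) held, inferring O(w) would be affirming the consequent — invalid.
No premise or chain of K-axiom applications forces O(w), and none forces O(not w). So w is neither obligatory nor forbidden under these norms.

Neither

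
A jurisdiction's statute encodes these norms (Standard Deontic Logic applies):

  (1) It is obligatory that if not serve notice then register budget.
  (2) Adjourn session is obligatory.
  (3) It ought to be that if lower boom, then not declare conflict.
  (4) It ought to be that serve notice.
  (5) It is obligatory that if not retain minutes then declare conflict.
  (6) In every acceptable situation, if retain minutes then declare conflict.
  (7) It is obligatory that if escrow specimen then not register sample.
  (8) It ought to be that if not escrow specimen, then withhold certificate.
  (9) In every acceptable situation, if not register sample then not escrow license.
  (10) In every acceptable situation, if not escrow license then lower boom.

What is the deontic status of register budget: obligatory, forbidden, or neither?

Neither

Premise 1 is O(¬serve_notice → register_budget), but O(¬serve_notice) is not derivable from the premises, so it does not yield O(register_budget).
No premise or chain of K-axiom applications forces O(register_budget), and none forces O(¬register_budget). So register_budget is neither obligatory nor forbidden under these norms.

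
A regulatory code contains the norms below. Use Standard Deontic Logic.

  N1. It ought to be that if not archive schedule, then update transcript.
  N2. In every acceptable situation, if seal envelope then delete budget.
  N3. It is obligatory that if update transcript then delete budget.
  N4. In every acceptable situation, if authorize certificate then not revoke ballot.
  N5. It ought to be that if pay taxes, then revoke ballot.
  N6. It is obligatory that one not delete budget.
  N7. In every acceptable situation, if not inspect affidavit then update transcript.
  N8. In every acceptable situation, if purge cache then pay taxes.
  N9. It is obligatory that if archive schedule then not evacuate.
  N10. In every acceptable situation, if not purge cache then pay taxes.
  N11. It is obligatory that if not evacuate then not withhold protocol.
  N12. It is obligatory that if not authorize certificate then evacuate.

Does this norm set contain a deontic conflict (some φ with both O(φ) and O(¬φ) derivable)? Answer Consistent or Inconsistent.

By case analysis on purge_cache: premise 8 gives O(purge_cache → pay_taxes) and premise 10 gives O(¬purge_cache → pay_taxes), so O(pay_taxes) either way.
From O(pay_taxes) and premise 5, O(pay_taxes → revoke_ballot), we obtain O(revoke_ballot).
The contrapositive of premise 4 (O(authorize_certificate → ¬revoke_ballot)) is O(revoke_ballot → ¬authorize_certificate), and O(revoke_ballot) is already established, so O(¬authorize_certificate).
Applying K to premise 12 (O(¬authorize_certificate → evacuate)) and O(¬authorize_certificate) yields O(evacuate).
Premise 9, O(archive_schedule → ¬evacuate), contraposes to O(evacuate → ¬archive_schedule); with O(evacuate) we get O(¬archive_schedule).
From O(¬archive_schedule) and premise 1, O(¬archive_schedule → update_transcript), we obtain O(update_transcript).
Applying K to premise 3 (O(update_transcript → delete_budget)) and O(update_transcript) yields O(delete_budget).
Yet premise 6 states O(¬delete_budget).
We now have both O(delete_budget) and O(¬delete_budget) — delete_budget is simultaneously obligatory and forbidden, violating the D-axiom.

Inconsistent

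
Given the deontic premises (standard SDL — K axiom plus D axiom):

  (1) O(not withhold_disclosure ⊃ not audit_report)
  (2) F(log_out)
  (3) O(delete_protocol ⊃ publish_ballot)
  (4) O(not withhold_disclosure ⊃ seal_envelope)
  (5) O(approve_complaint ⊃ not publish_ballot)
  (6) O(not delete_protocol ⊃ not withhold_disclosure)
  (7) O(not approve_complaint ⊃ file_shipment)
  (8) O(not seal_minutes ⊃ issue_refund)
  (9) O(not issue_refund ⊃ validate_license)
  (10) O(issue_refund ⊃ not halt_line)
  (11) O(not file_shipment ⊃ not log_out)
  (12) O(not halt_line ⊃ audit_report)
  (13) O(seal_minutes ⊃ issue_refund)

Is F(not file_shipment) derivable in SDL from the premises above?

Yes

By case analysis on seal_minutes: premise 13 gives O(seal_minutes ⊃ issue_refund) and premise 8 gives O(not seal_minutes ⊃ issue_refund), so O(issue_refund) either way.
Premise 10 is O(issue_refund ⊃ not halt_line); since O(issue_refund), deontic closure gives O(not halt_line).
From O(not halt_line) and premise 12, O(not halt_line ⊃ audit_report), we obtain O(audit_report).
Premise 1, O(not withhold_disclosure ⊃ not audit_report), contraposes to O(audit_report ⊃ withhold_disclosure); with O(audit_report) we get O(withhold_disclosure).
Premise 6, O(not delete_protocol ⊃ not withhold_disclosure), contraposes to O(withhold_disclosure ⊃ delete_protocol); with O(withhold_disclosure) we get O(delete_protocol).
With premise 3, O(delete_protocol ⊃ publish_ballot), the K-axiom yields O(publish_ballot).
The contrapositive of premise 5 (O(approve_complaint ⊃ not publish_ballot)) is O(publish_ballot ⊃ not approve_complaint), and O(publish_ballot) is already established, so O(not approve_complaint).
From O(not approve_complaint) and premise 7, O(not approve_complaint ⊃ file_shipment), we obtain O(file_shipment).
Premises 2, 4, 9, 11 do not contribute to this derivation.
So O(file_shipment) holds, i.e. F(not file_shipment). The claim follows.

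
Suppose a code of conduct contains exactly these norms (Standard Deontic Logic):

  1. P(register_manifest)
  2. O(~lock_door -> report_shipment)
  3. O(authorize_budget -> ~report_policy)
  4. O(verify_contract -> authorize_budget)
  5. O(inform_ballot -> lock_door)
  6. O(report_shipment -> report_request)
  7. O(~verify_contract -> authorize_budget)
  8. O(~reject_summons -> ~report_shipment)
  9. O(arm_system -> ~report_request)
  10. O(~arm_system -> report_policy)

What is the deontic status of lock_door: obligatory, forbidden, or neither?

Obligatory

By case analysis on ~verify_contract: premise 7 gives O(~verify_contract -> authorize_budget) and premise 4 gives O(verify_contract -> authorize_budget), so O(authorize_budget) either way.
With premise 3, O(authorize_budget -> ~report_policy), the K-axiom yields O(~report_policy).
Premise 10 is O(~arm_system -> report_policy); contrapositively O(~report_policy -> arm_system). Since O(~report_policy) holds, K gives O(arm_system).
With premise 9, O(arm_system -> ~report_request), the K-axiom yields O(~report_request).
Premise 6 is O(report_shipment -> report_request); contrapositively O(~report_request -> ~report_shipment). Since O(~report_request) holds, K gives O(~report_shipment).
The contrapositive of premise 2 (O(~lock_door -> report_shipment)) is O(~report_shipment -> lock_door), and O(~report_shipment) is already established, so O(lock_door).
Premises 1, 5, 8 do not contribute to this derivation.
Hence lock_door is obligatory.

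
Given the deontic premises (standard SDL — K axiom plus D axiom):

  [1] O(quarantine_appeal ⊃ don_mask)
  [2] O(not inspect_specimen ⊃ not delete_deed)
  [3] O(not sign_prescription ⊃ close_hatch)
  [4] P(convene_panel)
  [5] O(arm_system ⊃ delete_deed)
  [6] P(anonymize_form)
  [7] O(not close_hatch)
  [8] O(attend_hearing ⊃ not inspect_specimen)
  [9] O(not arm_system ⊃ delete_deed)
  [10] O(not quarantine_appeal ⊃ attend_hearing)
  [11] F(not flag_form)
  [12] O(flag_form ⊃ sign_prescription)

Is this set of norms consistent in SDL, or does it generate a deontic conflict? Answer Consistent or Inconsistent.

Premise 3 is O(not sign_prescription ⊃ close_hatch), but O(not sign_prescription) is not derivable from the premises, so it does not yield O(close_hatch).
So O(close_hatch) is not derivable, and the apparent clash with O(not close_hatch) does not arise.
A world satisfying every obligation exists (e.g. anonymize_form=false, arm_system=false, attend_hearing=false, close_hatch=false, convene_panel=false, delete_deed=true, don_mask=true, flag_form=true, inspect_specimen=true, quarantine_appeal=true, sign_prescription=true); no atom is both obligatory and forbidden, so the set is consistent.

Consistent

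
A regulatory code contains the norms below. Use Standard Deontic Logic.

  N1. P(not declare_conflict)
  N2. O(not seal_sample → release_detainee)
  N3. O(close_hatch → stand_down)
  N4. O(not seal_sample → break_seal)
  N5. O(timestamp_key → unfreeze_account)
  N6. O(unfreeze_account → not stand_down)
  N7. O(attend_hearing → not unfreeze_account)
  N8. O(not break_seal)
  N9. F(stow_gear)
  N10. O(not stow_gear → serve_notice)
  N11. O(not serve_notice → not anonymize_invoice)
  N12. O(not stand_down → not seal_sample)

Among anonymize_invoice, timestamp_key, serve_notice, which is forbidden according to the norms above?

timestamp_key

From premise 8 we have O(not break_seal).
The contrapositive of premise 4 (O(not seal_sample → break_seal)) is O(not break_seal → seal_sample), and O(not break_seal) is already established, so O(seal_sample).
Premise 12, O(not stand_down → not seal_sample), contraposes to O(seal_sample → stand_down); with O(seal_sample) we get O(stand_down).
Premise 6 is O(unfreeze_account → not stand_down); contrapositively O(stand_down → not unfreeze_account). Since O(stand_down) holds, K gives O(not unfreeze_account).
Premise 5, O(timestamp_key → unfreeze_account), contraposes to O(not unfreeze_account → not timestamp_key); with O(not unfreeze_account) we get O(not timestamp_key).
So O(not timestamp_key) holds, i.e. timestamp_key is forbidden. None of the other listed options is forbidden under the premises.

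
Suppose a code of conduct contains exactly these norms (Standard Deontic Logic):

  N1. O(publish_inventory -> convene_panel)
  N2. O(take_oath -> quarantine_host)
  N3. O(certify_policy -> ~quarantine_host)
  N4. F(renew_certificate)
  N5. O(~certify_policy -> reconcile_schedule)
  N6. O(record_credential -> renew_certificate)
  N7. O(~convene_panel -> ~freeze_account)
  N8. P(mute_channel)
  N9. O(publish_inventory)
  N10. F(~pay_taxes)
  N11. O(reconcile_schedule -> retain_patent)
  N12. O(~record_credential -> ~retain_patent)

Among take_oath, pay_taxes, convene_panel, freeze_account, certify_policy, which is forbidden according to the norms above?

take_oath

F(renew_certificate) at premise 4 means O(~renew_certificate).
Premise 6, O(record_credential -> renew_certificate), contraposes to O(~renew_certificate -> ~record_credential); with O(~renew_certificate) we get O(~record_credential).
With premise 12, O(~record_credential -> ~retain_patent), the K-axiom yields O(~retain_patent).
Premise 11 is O(reconcile_schedule -> retain_patent); contrapositively O(~retain_patent -> ~reconcile_schedule). Since O(~retain_patent) holds, K gives O(~reconcile_schedule).
Premise 5 is O(~certify_policy -> reconcile_schedule); contrapositively O(~reconcile_schedule -> certify_policy). Since O(~reconcile_schedule) holds, K gives O(certify_policy).
From O(certify_policy) and premise 3, O(certify_policy -> ~quarantine_host), we obtain O(~quarantine_host).
Premise 2 is O(take_oath -> quarantine_host); contrapositively O(~quarantine_host -> ~take_oath). Since O(~quarantine_host) holds, K gives O(~take_oath).
So O(~take_oath) holds, i.e. take_oath is forbidden. None of the other listed options is forbidden under the premises.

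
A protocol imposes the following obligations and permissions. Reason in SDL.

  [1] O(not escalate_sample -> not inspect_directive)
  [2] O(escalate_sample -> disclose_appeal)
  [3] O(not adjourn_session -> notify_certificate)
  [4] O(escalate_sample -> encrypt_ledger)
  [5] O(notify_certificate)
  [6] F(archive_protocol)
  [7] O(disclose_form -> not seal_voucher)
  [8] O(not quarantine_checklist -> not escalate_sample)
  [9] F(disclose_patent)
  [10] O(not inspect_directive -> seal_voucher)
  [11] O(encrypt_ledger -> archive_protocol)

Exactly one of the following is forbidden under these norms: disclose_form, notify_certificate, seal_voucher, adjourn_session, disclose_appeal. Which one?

disclose_form

F(archive_protocol) at premise 6 means O(not archive_protocol).
Premise 11, O(encrypt_ledger -> archive_protocol), contraposes to O(not archive_protocol -> not encrypt_ledger); with O(not archive_protocol) we get O(not encrypt_ledger).
The contrapositive of premise 4 (O(escalate_sample -> encrypt_ledger)) is O(not encrypt_ledger -> not escalate_sample), and O(not encrypt_ledger) is already established, so O(not escalate_sample).
Premise 1 is O(not escalate_sample -> not inspect_directive); since O(not escalate_sample), deontic closure gives O(not inspect_directive).
Applying K to premise 10 (O(not inspect_directive -> seal_voucher)) and O(not inspect_directive) yields O(seal_voucher).
The contrapositive of premise 7 (O(disclose_form -> not seal_voucher)) is O(seal_voucher -> not disclose_form), and O(seal_voucher) is already established, so O(not disclose_form).
So O(not disclose_form) holds, i.e. disclose_form is forbidden. None of the other listed options is forbidden under the premises.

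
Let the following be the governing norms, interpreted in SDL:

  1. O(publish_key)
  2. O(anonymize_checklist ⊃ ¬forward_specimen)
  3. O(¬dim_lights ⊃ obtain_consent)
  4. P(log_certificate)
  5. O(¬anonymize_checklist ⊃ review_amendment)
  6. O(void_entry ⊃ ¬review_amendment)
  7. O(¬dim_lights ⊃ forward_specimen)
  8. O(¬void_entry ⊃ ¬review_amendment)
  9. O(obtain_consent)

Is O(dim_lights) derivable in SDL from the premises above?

Premises 8 and 6 are O(¬void_entry ⊃ ¬review_amendment) and O(void_entry ⊃ ¬review_amendment); every ideal world satisfies ¬void_entry or void_entry, so in either case ¬review_amendment holds — hence O(¬review_amendment).
Premise 5 is O(¬anonymize_checklist ⊃ review_amendment); contrapositively O(¬review_amendment ⊃ anonymize_checklist). Since O(¬review_amendment) holds, K gives O(anonymize_checklist).
Applying K to premise 2 (O(anonymize_checklist ⊃ ¬forward_specimen)) and O(anonymize_checklist) yields O(¬forward_specimen).
The contrapositive of premise 7 (O(¬dim_lights ⊃ forward_specimen)) is O(¬forward_specimen ⊃ dim_lights), and O(¬forward_specimen) is already established, so O(dim_lights).
Premises 1, 3, 4, 9 do not contribute to this derivation.
So O(dim_lights) follows.

Yes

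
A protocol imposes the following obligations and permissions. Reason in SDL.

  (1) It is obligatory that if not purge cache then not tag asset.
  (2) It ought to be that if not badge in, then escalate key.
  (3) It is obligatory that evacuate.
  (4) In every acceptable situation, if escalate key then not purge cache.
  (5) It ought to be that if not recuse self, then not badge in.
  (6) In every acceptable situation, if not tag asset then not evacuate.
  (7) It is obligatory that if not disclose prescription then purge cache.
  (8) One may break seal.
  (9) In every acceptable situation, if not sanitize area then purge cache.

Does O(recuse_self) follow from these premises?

From premise 3 we have O(evacuate).
Premise 6, O(¬tag_asset → ¬evacuate), contraposes to O(evacuate → tag_asset); with O(evacuate) we get O(tag_asset).
The contrapositive of premise 1 (O(¬purge_cache → ¬tag_asset)) is O(tag_asset → purge_cache), and O(tag_asset) is already established, so O(purge_cache).
Premise 4, O(escalate_key → ¬purge_cache), contraposes to O(purge_cache → ¬escalate_key); with O(purge_cache) we get O(¬escalate_key).
Premise 2 is O(¬badge_in → escalate_key); contrapositively O(¬escalate_key → badge_in). Since O(¬escalate_key) holds, K gives O(badge_in).
Premise 5 is O(¬recuse_self → ¬badge_in); contrapositively O(badge_in → recuse_self). Since O(badge_in) holds, K gives O(recuse_self).
Premises 7, 8, 9 do not contribute to this derivation.
So O(recuse_self) follows.

Yes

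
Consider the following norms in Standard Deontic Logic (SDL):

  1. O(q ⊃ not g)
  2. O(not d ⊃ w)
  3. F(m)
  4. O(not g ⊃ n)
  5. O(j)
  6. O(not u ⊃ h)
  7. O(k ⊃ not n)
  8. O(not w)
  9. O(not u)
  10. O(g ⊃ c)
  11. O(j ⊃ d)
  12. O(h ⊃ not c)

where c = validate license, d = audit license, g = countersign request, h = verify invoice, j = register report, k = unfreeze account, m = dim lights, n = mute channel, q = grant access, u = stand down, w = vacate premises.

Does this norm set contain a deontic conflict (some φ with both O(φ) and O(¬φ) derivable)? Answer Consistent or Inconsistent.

Premise 2 is O(not d ⊃ w), but O(not d) is not derivable from the premises, so it does not yield O(w).
So O(w) is not derivable, and the apparent clash with O(not w) does not arise.
A world satisfying every obligation exists (e.g. c=false, d=true, g=false, h=true, j=true, k=false, m=false, n=true, q=false, u=false, w=false); no atom is both obligatory and forbidden, so the set is consistent.

Consistent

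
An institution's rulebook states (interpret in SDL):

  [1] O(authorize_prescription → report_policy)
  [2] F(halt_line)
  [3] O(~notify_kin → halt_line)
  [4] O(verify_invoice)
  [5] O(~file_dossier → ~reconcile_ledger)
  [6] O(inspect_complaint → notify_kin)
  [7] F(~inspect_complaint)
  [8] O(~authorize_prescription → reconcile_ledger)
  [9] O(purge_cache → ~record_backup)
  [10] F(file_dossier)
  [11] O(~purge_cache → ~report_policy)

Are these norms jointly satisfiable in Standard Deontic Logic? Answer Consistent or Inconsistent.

Premise 3 is O(~notify_kin → halt_line), but O(~notify_kin) is not derivable from the premises, so it does not yield O(halt_line).
So O(halt_line) is not derivable, and the apparent clash with O(~halt_line) does not arise.
A world satisfying every obligation exists (e.g. authorize_prescription=true, file_dossier=false, halt_line=false, inspect_complaint=true, notify_kin=true, purge_cache=true, reconcile_ledger=false, record_backup=false, report_policy=true, verify_invoice=true); no atom is both obligatory and forbidden, so the set is consistent.

Consistent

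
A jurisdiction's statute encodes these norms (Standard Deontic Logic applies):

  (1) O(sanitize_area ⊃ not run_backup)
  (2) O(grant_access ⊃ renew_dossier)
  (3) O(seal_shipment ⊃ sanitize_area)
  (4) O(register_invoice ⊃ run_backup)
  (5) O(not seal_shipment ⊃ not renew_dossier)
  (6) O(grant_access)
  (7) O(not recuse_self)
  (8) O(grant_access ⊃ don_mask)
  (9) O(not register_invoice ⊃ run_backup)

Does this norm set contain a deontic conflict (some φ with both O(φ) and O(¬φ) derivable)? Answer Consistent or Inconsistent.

Premises 4 and 9 are O(register_invoice ⊃ run_backup) and O(not register_invoice ⊃ run_backup); every ideal world satisfies register_invoice or not register_invoice, so in either case run_backup holds — hence O(run_backup).
Premise 1 is O(sanitize_area ⊃ not run_backup); contrapositively O(run_backup ⊃ not sanitize_area). Since O(run_backup) holds, K gives O(not sanitize_area).
The contrapositive of premise 3 (O(seal_shipment ⊃ sanitize_area)) is O(not sanitize_area ⊃ not seal_shipment), and O(not sanitize_area) is already established, so O(not seal_shipment).
Premise 5 is O(not seal_shipment ⊃ not renew_dossier); since O(not seal_shipment), deontic closure gives O(not renew_dossier).
The contrapositive of premise 2 (O(grant_access ⊃ renew_dossier)) is O(not renew_dossier ⊃ not grant_access), and O(not renew_dossier) is already established, so O(not grant_access).
Yet premise 6 states O(grant_access).
We now have both O(not grant_access) and O(grant_access) — grant_access is simultaneously obligatory and forbidden, violating the D-axiom.

Inconsistent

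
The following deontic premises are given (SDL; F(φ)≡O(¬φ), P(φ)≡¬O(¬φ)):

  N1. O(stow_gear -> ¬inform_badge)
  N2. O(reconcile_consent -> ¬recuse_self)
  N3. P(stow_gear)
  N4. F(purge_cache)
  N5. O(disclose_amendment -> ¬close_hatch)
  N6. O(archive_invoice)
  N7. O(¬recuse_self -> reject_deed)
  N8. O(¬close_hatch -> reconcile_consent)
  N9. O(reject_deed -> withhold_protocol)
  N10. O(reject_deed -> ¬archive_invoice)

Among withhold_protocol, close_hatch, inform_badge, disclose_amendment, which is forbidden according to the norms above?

Premise 6 states O(archive_invoice) outright.
Premise 10, O(reject_deed -> ¬archive_invoice), contraposes to O(archive_invoice -> ¬reject_deed); with O(archive_invoice) we get O(¬reject_deed).
Premise 7, O(¬recuse_self -> reject_deed), contraposes to O(¬reject_deed -> recuse_self); with O(¬reject_deed) we get O(recuse_self).
The contrapositive of premise 2 (O(reconcile_consent -> ¬recuse_self)) is O(recuse_self -> ¬reconcile_consent), and O(recuse_self) is already established, so O(¬reconcile_consent).
Premise 8 is O(¬close_hatch -> reconcile_consent); contrapositively O(¬reconcile_consent -> close_hatch). Since O(¬reconcile_consent) holds, K gives O(close_hatch).
The contrapositive of premise 5 (O(disclose_amendment -> ¬close_hatch)) is O(close_hatch -> ¬disclose_amendment), and O(close_hatch) is already established, so O(¬disclose_amendment).
So O(¬disclose_amendment) holds, i.e. disclose_amendment is forbidden. None of the other listed options is forbidden under the premises.

disclose_amendment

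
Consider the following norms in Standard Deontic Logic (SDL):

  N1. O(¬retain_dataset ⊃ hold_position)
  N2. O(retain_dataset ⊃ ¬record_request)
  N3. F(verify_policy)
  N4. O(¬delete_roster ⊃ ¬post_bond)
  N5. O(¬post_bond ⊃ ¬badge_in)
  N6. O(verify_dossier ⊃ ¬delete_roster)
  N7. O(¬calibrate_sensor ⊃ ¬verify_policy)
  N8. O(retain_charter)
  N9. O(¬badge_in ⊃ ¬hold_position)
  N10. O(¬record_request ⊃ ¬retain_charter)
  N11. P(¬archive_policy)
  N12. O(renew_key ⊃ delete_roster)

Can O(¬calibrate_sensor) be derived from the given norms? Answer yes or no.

Premise 7 is O(¬calibrate_sensor ⊃ ¬verify_policy); even if O(¬verify_policy) held, inferring O(¬calibrate_sensor) would be affirming the consequent — invalid.
No other premise forces O(¬calibrate_sensor). An ideal world satisfying every premise can still have ¬calibrate_sensor false, so O(¬calibrate_sensor) is not derivable.

No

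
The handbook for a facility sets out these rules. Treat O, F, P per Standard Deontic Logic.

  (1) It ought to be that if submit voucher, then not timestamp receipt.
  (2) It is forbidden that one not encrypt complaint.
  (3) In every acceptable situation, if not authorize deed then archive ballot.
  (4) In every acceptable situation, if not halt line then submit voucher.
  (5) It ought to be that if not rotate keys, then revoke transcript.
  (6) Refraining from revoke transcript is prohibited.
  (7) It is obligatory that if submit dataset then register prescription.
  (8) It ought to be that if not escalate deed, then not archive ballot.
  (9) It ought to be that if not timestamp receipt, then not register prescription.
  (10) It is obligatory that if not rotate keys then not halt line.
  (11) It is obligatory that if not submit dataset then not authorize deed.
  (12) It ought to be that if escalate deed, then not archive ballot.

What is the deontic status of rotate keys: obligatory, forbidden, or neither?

Obligatory

Premises 8 and 12 are O(¬escalate_deed → ¬archive_ballot) and O(escalate_deed → ¬archive_ballot); every ideal world satisfies ¬escalate_deed or escalate_deed, so in either case ¬archive_ballot holds — hence O(¬archive_ballot).
Premise 3 is O(¬authorize_deed → archive_ballot); contrapositively O(¬archive_ballot → authorize_deed). Since O(¬archive_ballot) holds, K gives O(authorize_deed).
Premise 11 is O(¬submit_dataset → ¬authorize_deed); contrapositively O(authorize_deed → submit_dataset). Since O(authorize_deed) holds, K gives O(submit_dataset).
Premise 7 is O(submit_dataset → register_prescription); since O(submit_dataset), deontic closure gives O(register_prescription).
Premise 9, O(¬timestamp_receipt → ¬register_prescription), contraposes to O(register_prescription → timestamp_receipt); with O(register_prescription) we get O(timestamp_receipt).
Premise 1 is O(submit_voucher → ¬timestamp_receipt); contrapositively O(timestamp_receipt → ¬submit_voucher). Since O(timestamp_receipt) holds, K gives O(¬submit_voucher).
The contrapositive of premise 4 (O(¬halt_line → submit_voucher)) is O(¬submit_voucher → halt_line), and O(¬submit_voucher) is already established, so O(halt_line).
Premise 10, O(¬rotate_keys → ¬halt_line), contraposes to O(halt_line → rotate_keys); with O(halt_line) we get O(rotate_keys).
Premises 2, 5, 6 do not contribute to this derivation.
Hence rotate_keys is obligatory.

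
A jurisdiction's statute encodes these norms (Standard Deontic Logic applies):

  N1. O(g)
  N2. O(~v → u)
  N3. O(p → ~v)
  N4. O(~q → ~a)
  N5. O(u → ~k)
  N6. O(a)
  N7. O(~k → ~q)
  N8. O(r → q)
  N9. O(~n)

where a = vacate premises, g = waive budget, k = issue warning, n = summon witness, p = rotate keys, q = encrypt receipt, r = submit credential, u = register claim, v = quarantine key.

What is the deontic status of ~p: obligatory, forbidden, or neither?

Obligatory

Premise 6 states O(a) outright.
Premise 4 is O(~q → ~a); contrapositively O(a → q). Since O(a) holds, K gives O(q).
Premise 7, O(~k → ~q), contraposes to O(q → k); with O(q) we get O(k).
Premise 5 is O(u → ~k); contrapositively O(k → ~u). Since O(k) holds, K gives O(~u).
The contrapositive of premise 2 (O(~v → u)) is O(~u → v), and O(~u) is already established, so O(v).
Premise 3 is O(p → ~v); contrapositively O(v → ~p). Since O(v) holds, K gives O(~p).
Premises 1, 8, 9 do not contribute to this derivation.
Hence ~p is obligatory.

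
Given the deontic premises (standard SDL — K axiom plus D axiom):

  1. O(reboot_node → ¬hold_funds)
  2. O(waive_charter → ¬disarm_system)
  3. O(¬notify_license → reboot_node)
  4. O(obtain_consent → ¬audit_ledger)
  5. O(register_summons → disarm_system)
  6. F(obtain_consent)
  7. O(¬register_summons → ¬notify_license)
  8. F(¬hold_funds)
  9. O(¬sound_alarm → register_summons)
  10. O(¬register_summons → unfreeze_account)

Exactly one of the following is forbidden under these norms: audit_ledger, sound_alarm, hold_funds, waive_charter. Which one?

Premise 8 is F(¬hold_funds), i.e. O(hold_funds).
Premise 1 is O(reboot_node → ¬hold_funds); contrapositively O(hold_funds → ¬reboot_node). Since O(hold_funds) holds, K gives O(¬reboot_node).
The contrapositive of premise 3 (O(¬notify_license → reboot_node)) is O(¬reboot_node → notify_license), and O(¬reboot_node) is already established, so O(notify_license).
Premise 7, O(¬register_summons → ¬notify_license), contraposes to O(notify_license → register_summons); with O(notify_license) we get O(register_summons).
With premise 5, O(register_summons → disarm_system), the K-axiom yields O(disarm_system).
The contrapositive of premise 2 (O(waive_charter → ¬disarm_system)) is O(disarm_system → ¬waive_charter), and O(disarm_system) is already established, so O(¬waive_charter).
So O(¬waive_charter) holds, i.e. waive_charter is forbidden. None of the other listed options is forbidden under the premises.

waive_charter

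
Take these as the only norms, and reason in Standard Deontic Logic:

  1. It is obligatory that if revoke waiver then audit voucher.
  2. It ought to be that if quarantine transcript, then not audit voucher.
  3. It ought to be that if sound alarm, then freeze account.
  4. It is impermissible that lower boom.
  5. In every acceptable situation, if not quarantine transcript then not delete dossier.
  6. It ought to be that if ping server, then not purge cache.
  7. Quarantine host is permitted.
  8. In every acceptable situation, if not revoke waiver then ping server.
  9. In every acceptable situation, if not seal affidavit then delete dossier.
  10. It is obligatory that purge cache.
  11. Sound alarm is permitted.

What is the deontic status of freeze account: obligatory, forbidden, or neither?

Premise 3 is O(sound_alarm → freeze_account), but O(sound_alarm) is not derivable from the premises (the permission P(sound_alarm) asserts only ¬O(¬sound_alarm), not O(sound_alarm)), so it does not yield O(freeze_account).
No premise or chain of K-axiom applications forces O(freeze_account), and none forces O(¬freeze_account). So freeze_account is neither obligatory nor forbidden under these norms.

Neither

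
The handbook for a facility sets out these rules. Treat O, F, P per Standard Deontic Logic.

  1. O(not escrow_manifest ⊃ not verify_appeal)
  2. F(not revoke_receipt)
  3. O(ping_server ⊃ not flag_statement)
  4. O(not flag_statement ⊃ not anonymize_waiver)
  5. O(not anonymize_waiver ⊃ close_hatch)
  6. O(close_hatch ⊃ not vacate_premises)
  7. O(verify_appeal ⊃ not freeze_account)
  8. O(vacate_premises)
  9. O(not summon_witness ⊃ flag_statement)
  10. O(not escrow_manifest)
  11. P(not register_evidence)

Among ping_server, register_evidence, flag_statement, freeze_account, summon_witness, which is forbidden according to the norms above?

Premise 8 gives O(vacate_premises).
Premise 6 is O(close_hatch ⊃ not vacate_premises); contrapositively O(vacate_premises ⊃ not close_hatch). Since O(vacate_premises) holds, K gives O(not close_hatch).
Premise 5 is O(not anonymize_waiver ⊃ close_hatch); contrapositively O(not close_hatch ⊃ anonymize_waiver). Since O(not close_hatch) holds, K gives O(anonymize_waiver).
Premise 4 is O(not flag_statement ⊃ not anonymize_waiver); contrapositively O(anonymize_waiver ⊃ flag_statement). Since O(anonymize_waiver) holds, K gives O(flag_statement).
Premise 3, O(ping_server ⊃ not flag_statement), contraposes to O(flag_statement ⊃ not ping_server); with O(flag_statement) we get O(not ping_server).
So O(not ping_server) holds, i.e. ping_server is forbidden. None of the other listed options is forbidden under the premises.

ping_server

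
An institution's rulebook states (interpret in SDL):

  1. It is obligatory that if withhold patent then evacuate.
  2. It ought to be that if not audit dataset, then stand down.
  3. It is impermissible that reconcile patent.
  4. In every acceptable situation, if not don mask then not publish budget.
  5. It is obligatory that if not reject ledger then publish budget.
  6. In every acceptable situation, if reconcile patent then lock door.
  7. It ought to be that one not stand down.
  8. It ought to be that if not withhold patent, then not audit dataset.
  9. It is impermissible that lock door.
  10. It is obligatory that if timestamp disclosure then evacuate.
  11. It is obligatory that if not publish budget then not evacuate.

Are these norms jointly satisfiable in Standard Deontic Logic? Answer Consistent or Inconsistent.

Consistent

Premise 6 is O(reconcile_patent → lock_door), but O(reconcile_patent) is not derivable from the premises, so it does not yield O(lock_door).
So O(lock_door) is not derivable, and the apparent clash with O(¬lock_door) does not arise.
A world satisfying every obligation exists (e.g. audit_dataset=true, don_mask=true, evacuate=true, lock_door=false, publish_budget=true, reconcile_patent=false, reject_ledger=false, stand_down=false, timestamp_disclosure=false, withhold_patent=true); no atom is both obligatory and forbidden, so the set is consistent.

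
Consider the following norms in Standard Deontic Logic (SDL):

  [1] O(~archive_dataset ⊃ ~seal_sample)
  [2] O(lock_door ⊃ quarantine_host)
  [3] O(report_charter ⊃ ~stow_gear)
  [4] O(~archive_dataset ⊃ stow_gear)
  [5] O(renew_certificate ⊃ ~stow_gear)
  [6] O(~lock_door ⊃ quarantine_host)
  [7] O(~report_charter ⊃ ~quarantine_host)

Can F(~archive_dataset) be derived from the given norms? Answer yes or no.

Yes

Premises 2 and 6 are O(lock_door ⊃ quarantine_host) and O(~lock_door ⊃ quarantine_host); every ideal world satisfies lock_door or ~lock_door, so in either case quarantine_host holds — hence O(quarantine_host).
The contrapositive of premise 7 (O(~report_charter ⊃ ~quarantine_host)) is O(quarantine_host ⊃ report_charter), and O(quarantine_host) is already established, so O(report_charter).
From O(report_charter) and premise 3, O(report_charter ⊃ ~stow_gear), we obtain O(~stow_gear).
Premise 4, O(~archive_dataset ⊃ stow_gear), contraposes to O(~stow_gear ⊃ archive_dataset); with O(~stow_gear) we get O(archive_dataset).
Premises 1, 5 do not contribute to this derivation.
So O(archive_dataset) holds, i.e. F(~archive_dataset). The claim follows.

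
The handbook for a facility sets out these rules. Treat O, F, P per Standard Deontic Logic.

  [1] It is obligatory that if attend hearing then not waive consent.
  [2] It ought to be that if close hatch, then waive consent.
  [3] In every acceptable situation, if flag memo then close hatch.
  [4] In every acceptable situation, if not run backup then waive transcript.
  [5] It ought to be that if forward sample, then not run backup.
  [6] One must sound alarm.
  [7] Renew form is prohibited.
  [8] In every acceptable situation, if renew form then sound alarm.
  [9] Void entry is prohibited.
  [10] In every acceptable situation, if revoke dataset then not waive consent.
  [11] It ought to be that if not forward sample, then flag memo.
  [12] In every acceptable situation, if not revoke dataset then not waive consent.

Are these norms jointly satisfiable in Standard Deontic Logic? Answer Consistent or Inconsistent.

Consistent

Premise 8 is O(renew_form → sound_alarm); even if O(sound_alarm) held, inferring O(renew_form) would be affirming the consequent — invalid.
So O(renew_form) is not derivable, and the apparent clash with O(¬renew_form) does not arise.
A world satisfying every obligation exists (e.g. attend_hearing=false, close_hatch=false, flag_memo=false, forward_sample=true, renew_form=false, revoke_dataset=false, run_backup=false, sound_alarm=true, void_entry=false, waive_consent=false, waive_transcript=true); no atom is both obligatory and forbidden, so the set is consistent.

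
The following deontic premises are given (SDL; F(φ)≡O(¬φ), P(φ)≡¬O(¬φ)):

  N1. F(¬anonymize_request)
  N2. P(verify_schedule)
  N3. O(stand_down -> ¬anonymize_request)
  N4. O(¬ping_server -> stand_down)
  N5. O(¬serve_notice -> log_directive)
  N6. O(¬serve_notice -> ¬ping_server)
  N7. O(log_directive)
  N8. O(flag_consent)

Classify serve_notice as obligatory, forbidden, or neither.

Obligatory

Premise 1, F(¬anonymize_request), is equivalent to O(anonymize_request).
The contrapositive of premise 3 (O(stand_down -> ¬anonymize_request)) is O(anonymize_request -> ¬stand_down), and O(anonymize_request) is already established, so O(¬stand_down).
Premise 4 is O(¬ping_server -> stand_down); contrapositively O(¬stand_down -> ping_server). Since O(¬stand_down) holds, K gives O(ping_server).
Premise 6 is O(¬serve_notice -> ¬ping_server); contrapositively O(ping_server -> serve_notice). Since O(ping_server) holds, K gives O(serve_notice).
Premises 2, 5, 7, 8 do not contribute to this derivation.
Hence serve_notice is obligatory.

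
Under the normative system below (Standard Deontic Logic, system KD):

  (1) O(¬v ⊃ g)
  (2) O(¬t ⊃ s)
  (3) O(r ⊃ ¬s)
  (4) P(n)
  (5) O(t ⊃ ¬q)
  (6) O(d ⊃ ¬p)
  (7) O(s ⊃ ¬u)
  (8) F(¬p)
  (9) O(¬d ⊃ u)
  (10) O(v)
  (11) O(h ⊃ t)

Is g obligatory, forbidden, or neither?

Premise 1 is O(¬v ⊃ g), but O(¬v) is not derivable from the premises, so it does not yield O(g).
No premise or chain of K-axiom applications forces O(g), and none forces O(¬g). So g is neither obligatory nor forbidden under these norms.

Neither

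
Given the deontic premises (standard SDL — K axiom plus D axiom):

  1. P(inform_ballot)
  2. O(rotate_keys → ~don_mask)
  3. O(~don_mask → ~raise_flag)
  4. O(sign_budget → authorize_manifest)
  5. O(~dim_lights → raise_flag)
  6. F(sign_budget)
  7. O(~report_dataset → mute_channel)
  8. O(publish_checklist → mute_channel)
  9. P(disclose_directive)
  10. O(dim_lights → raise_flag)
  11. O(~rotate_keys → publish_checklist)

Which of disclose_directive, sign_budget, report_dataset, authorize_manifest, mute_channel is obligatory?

mute_channel

Premises 5 and 10 cover both cases: O(~dim_lights → raise_flag) and O(dim_lights → raise_flag). Since ~dim_lights ∨ dim_lights is a tautology, O(raise_flag) follows.
Premise 3, O(~don_mask → ~raise_flag), contraposes to O(raise_flag → don_mask); with O(raise_flag) we get O(don_mask).
The contrapositive of premise 2 (O(rotate_keys → ~don_mask)) is O(don_mask → ~rotate_keys), and O(don_mask) is already established, so O(~rotate_keys).
With premise 11, O(~rotate_keys → publish_checklist), the K-axiom yields O(publish_checklist).
Applying K to premise 8 (O(publish_checklist → mute_channel)) and O(publish_checklist) yields O(mute_channel).
So O(mute_channel) holds — mute_channel is obligatory. None of the other listed options is made obligatory by any chain of premises.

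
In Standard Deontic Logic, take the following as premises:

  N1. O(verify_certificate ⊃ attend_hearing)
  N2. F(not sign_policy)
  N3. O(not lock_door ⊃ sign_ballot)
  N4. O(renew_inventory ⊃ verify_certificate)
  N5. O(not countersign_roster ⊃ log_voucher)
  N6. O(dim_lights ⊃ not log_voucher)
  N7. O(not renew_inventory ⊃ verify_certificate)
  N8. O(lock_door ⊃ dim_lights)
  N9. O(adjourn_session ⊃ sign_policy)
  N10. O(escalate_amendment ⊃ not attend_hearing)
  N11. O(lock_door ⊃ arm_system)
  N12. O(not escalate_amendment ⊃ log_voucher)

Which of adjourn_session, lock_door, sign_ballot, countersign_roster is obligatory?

sign_ballot

Premises 7 and 4 are O(not renew_inventory ⊃ verify_certificate) and O(renew_inventory ⊃ verify_certificate); every ideal world satisfies not renew_inventory or renew_inventory, so in either case verify_certificate holds — hence O(verify_certificate).
With premise 1, O(verify_certificate ⊃ attend_hearing), the K-axiom yields O(attend_hearing).
Premise 10 is O(escalate_amendment ⊃ not attend_hearing); contrapositively O(attend_hearing ⊃ not escalate_amendment). Since O(attend_hearing) holds, K gives O(not escalate_amendment).
Applying K to premise 12 (O(not escalate_amendment ⊃ log_voucher)) and O(not escalate_amendment) yields O(log_voucher).
Premise 6 is O(dim_lights ⊃ not log_voucher); contrapositively O(log_voucher ⊃ not dim_lights). Since O(log_voucher) holds, K gives O(not dim_lights).
Premise 8, O(lock_door ⊃ dim_lights), contraposes to O(not dim_lights ⊃ not lock_door); with O(not dim_lights) we get O(not lock_door).
From O(not lock_door) and premise 3, O(not lock_door ⊃ sign_ballot), we obtain O(sign_ballot).
So O(sign_ballot) holds — sign_ballot is obligatory. None of the other listed options is made obligatory by any chain of premises.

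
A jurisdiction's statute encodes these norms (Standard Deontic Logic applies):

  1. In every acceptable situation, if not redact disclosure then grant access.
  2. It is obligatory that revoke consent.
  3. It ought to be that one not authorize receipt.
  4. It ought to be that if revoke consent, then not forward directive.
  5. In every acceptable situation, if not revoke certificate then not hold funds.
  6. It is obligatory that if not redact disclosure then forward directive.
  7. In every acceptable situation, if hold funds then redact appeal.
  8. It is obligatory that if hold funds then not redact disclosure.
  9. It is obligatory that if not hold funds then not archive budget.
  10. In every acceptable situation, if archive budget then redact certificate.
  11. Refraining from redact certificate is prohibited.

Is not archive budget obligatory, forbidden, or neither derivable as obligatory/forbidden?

Obligatory

Premise 2 gives O(revoke_consent).
Premise 4 is O(revoke_consent → ¬forward_directive); since O(revoke_consent), deontic closure gives O(¬forward_directive).
Premise 6, O(¬redact_disclosure → forward_directive), contraposes to O(¬forward_directive → redact_disclosure); with O(¬forward_directive) we get O(redact_disclosure).
Premise 8 is O(hold_funds → ¬redact_disclosure); contrapositively O(redact_disclosure → ¬hold_funds). Since O(redact_disclosure) holds, K gives O(¬hold_funds).
With premise 9, O(¬hold_funds → ¬archive_budget), the K-axiom yields O(¬archive_budget).
Premises 1, 3, 5, 7, 10, 11 do not contribute to this derivation.
Hence ¬archive_budget is obligatory.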